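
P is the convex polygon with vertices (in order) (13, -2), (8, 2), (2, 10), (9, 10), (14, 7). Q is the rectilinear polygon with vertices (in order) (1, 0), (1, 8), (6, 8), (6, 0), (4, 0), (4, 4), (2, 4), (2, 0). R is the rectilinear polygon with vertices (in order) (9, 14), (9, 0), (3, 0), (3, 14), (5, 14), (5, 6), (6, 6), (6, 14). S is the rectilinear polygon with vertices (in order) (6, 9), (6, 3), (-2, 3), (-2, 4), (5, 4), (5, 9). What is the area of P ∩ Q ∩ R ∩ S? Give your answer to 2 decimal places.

0.67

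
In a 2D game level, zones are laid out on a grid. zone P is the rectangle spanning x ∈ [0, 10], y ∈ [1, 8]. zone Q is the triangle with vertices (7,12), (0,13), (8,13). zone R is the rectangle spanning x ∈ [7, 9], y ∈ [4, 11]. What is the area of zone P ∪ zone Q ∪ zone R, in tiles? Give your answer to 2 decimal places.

By inclusion–exclusion:
Individual areas: |zone P| = 70, |zone Q| = 4, |zone R| = 14.
|zone P∩zone Q| = 0.
|zone P∩zone R|: x∈[7,9], y∈[4,8] → 2·4 = 8.
|zone Q∩zone R| = 0.
|zone P∩zone Q∩zone R| = 0.
|zone P ∪ zone Q ∪ zone R| = 88 − 8 + 0 = 80.00.

80.00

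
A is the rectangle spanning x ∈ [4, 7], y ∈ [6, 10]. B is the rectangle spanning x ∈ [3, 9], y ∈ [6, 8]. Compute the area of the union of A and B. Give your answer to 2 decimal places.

By inclusion–exclusion:
Individual areas: |A| = 12, |B| = 12.
|A∩B|: x∈[4,7], y∈[6,8] → 3·2 = 6.
|A ∪ B| = 24 − 6 = 18.00.

18.00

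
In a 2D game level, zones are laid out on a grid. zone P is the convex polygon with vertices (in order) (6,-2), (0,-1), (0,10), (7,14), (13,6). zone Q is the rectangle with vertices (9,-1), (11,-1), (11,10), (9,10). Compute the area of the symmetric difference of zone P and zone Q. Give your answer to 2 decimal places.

|zone P| = 139, |zone Q| = 22, |zone P∩zone Q| = 14.1905.
|zone P △ zone Q| = |zone P| + |zone Q| − 2·|zone P∩zone Q| = 139 + 22 − 28.381 = 132.62.

132.62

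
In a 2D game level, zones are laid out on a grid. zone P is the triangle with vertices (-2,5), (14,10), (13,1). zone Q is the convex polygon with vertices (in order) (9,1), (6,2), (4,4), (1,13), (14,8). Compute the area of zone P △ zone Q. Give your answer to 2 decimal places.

|zone P| = 69.5, |zone Q| = 78, |zone P∩zone Q| = 45.9502.
|zone P △ zone Q| = |zone P| + |zone Q| − 2·|zone P∩zone Q| = 69.5 + 78 − 91.9004 = 55.60.

55.60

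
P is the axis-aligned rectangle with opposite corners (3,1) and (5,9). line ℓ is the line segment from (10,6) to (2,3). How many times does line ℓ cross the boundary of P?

The segment meets the boundary at (3,3.375), (5,4.125).

2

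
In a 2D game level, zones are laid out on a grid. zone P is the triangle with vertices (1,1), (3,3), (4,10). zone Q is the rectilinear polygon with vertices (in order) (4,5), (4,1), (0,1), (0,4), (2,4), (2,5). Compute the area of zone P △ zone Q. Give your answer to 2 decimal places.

12.76

|zone P| = 6, |zone Q| = 14, |zone P∩zone Q| = 3.619.
|zone P △ zone Q| = |zone P| + |zone Q| − 2·|zone P∩zone Q| = 6 + 14 − 7.2381 = 12.76.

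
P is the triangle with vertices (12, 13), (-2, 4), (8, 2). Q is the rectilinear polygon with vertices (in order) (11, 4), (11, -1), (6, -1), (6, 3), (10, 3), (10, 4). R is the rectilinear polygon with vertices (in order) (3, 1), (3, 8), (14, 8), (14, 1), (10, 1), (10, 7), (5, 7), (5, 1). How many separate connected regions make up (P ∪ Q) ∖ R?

3

(P ∪ Q) ∖ R splits into 3 disjoint pieces (area 10.5357, area 14.899, area 34.8636).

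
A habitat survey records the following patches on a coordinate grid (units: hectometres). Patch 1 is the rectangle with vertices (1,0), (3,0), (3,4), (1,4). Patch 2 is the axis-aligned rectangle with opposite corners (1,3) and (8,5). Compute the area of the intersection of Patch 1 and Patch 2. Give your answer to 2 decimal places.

2.00

|Patch 1∩Patch 2|: x∈[1,3], y∈[3,4] → 2·1 = 2.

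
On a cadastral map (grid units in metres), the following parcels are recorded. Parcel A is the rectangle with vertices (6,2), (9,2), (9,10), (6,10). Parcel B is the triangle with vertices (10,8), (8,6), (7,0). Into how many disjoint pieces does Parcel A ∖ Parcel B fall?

Parcel A ∖ Parcel B splits into 2 disjoint pieces (area 2.0833, area 18.1667).

2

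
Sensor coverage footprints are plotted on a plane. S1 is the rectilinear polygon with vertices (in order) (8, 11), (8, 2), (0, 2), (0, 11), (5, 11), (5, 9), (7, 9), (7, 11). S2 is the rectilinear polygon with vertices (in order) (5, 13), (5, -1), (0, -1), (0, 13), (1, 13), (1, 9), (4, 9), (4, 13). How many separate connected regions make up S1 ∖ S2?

2

S1 ∖ S2 splits into 2 disjoint pieces (area 23, area 6).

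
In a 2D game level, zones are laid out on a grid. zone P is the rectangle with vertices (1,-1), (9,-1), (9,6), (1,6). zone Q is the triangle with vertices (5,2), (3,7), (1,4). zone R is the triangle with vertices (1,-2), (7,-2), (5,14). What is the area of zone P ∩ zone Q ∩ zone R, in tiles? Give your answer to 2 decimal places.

4.80

The intersection is the polygon with vertices (5,2), (2.333,3.333), (3,6), (3.4,6).
By the shoelace formula its area is 4.80.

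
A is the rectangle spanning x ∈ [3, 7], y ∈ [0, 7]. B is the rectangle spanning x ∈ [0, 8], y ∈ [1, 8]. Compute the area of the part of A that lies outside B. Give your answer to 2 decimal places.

4.00

|A∩B|: x∈[3,7], y∈[1,7] → 4·6 = 24.
|A| = 28.
|A ∖ B| = |A| − |A∩B| = 28 − 24 = 4.00.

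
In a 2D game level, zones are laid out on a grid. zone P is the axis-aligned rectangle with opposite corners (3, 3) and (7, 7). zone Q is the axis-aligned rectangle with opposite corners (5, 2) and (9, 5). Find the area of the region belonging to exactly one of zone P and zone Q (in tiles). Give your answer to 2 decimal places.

|zone P∩zone Q|: x∈[5,7], y∈[3,5] → 2·2 = 4.
|zone P △ zone Q| = |zone P| + |zone Q| − 2·|zone P∩zone Q| = 16 + 12 − 8 = 20.00.

20.00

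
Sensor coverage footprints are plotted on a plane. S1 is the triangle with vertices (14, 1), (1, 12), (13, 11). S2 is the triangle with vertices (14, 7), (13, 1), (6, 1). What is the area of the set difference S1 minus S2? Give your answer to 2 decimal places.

|S1| = 59.5, |S1∩S2| = 8.0985.
|S1 ∖ S2| = |S1| − |S1∩S2| = 59.5 − 8.0985 = 51.40.

51.40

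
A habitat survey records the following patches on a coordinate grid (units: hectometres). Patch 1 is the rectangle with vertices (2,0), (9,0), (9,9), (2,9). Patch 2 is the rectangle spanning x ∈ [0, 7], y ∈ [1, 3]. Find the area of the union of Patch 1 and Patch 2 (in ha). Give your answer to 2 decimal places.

67.00

By inclusion–exclusion:
Individual areas: |Patch 1| = 63, |Patch 2| = 14.
|Patch 1∩Patch 2|: x∈[2,7], y∈[1,3] → 5·2 = 10.
|Patch 1 ∪ Patch 2| = 77 − 10 = 67.00.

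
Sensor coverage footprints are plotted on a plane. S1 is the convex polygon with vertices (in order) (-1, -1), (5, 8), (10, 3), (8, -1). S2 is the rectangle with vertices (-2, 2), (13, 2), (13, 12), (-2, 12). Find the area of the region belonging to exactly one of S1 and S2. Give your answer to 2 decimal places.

|S1| = 55.5, |S2| = 150, |S1∩S2| = 29.25.
|S1 △ S2| = |S1| + |S2| − 2·|S1∩S2| = 55.5 + 150 − 58.5 = 147.00.

147.00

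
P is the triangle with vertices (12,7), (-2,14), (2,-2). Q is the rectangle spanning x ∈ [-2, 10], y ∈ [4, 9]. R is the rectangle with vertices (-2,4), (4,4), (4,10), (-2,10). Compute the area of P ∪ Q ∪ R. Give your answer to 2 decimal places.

By inclusion–exclusion:
Individual areas: |P| = 98, |Q| = 60, |R| = 36.
|P∩Q| = 48.825.
|P∩R| = 25.5.
|Q∩R|: x∈[-2,4], y∈[4,9] → 6·5 = 30.
|P∩Q∩R| = 20.625.
|P ∪ Q ∪ R| = 194 − 104.325 + 20.625 = 110.30.

110.30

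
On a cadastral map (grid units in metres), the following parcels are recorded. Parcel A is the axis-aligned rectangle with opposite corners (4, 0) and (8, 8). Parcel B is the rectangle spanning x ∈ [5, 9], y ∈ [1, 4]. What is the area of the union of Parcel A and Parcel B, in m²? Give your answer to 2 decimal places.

35.00

By inclusion–exclusion:
Individual areas: |Parcel A| = 32, |Parcel B| = 12.
|Parcel A∩Parcel B|: x∈[5,8], y∈[1,4] → 3·3 = 9.
|Parcel A ∪ Parcel B| = 44 − 9 = 35.00.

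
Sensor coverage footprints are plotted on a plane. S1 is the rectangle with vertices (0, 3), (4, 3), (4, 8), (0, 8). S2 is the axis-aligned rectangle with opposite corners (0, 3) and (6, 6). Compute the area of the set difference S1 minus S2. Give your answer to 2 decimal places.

8.00

|S1∩S2|: x∈[0,4], y∈[3,6] → 4·3 = 12.
|S1| = 20.
|S1 ∖ S2| = |S1| − |S1∩S2| = 20 − 12 = 8.00.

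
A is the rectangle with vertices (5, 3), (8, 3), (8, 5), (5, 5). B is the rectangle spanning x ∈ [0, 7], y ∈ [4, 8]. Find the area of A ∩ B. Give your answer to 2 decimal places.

|A∩B|: x∈[5,7], y∈[4,5] → 2·1 = 2.

2.00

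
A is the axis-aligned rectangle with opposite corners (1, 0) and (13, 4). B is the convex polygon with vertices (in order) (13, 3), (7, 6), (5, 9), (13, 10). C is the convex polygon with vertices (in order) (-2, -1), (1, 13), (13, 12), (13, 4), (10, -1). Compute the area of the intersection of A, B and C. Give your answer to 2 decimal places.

The intersection is the polygon with vertices (11,4), (13,4), (12.539,3.231).
By the shoelace formula its area is 0.77.

0.77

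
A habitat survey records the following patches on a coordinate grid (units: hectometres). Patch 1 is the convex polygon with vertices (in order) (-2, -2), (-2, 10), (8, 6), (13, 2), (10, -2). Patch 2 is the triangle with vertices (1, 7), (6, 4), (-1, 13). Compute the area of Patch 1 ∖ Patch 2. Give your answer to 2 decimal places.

|Patch 1| = 124, |Patch 1∩Patch 2| = 7.6973.
|Patch 1 ∖ Patch 2| = |Patch 1| − |Patch 1∩Patch 2| = 124 − 7.6973 = 116.30.

116.30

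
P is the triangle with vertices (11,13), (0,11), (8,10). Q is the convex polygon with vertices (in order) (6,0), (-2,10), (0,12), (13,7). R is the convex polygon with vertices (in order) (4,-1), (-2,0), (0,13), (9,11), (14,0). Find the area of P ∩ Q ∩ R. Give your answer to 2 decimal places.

1.04

The intersection is the polygon with vertices (1.765,11.321), (3.852,10.518), (0,11).
By the shoelace formula its area is 1.04.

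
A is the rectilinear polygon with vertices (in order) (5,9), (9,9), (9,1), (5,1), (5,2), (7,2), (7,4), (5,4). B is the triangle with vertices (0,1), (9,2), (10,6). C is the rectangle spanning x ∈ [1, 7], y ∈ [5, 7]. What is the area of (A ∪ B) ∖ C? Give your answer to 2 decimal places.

34.36

|A ∪ B| = 38.3611.
|(A ∪ B) ∩ C| = 4.
|(A ∪ B) ∖ C| = 38.3611 − 4 = 34.36.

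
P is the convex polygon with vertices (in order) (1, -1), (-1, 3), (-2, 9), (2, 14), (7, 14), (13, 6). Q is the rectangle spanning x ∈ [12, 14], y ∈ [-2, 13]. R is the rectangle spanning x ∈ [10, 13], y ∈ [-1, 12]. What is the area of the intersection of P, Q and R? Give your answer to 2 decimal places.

0.96

The intersection is the polygon with vertices (12,5.417), (12,7.333), (13,6).
By the shoelace formula its area is 0.96.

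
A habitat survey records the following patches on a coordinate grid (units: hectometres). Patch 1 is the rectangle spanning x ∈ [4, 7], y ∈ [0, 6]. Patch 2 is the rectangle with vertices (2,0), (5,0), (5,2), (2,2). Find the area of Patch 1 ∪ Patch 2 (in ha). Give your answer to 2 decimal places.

By inclusion–exclusion:
Individual areas: |Patch 1| = 18, |Patch 2| = 6.
|Patch 1∩Patch 2|: x∈[4,5], y∈[0,2] → 1·2 = 2.
|Patch 1 ∪ Patch 2| = 24 − 2 = 22.00.

22.00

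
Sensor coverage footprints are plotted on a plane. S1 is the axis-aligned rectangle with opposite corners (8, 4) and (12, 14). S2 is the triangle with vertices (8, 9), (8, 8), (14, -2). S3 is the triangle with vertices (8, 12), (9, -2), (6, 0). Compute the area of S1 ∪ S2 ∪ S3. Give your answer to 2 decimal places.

58.70

By inclusion–exclusion:
Individual areas: |S1| = 40, |S2| = 3, |S3| = 20.
|S1∩S2| = 2.0182.
|S1∩S3| = 2.2857.
|S2∩S3| = 0.2788.
|S1∩S2∩S3| = 0.2788.
|S1 ∪ S2 ∪ S3| = 63 − 4.5827 + 0.2788 = 58.70.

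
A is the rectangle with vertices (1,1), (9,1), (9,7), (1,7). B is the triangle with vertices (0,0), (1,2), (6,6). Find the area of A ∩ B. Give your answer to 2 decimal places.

2.50

The intersection is the polygon with vertices (1,2), (6,6), (1,1).
By the shoelace formula its area is 2.50.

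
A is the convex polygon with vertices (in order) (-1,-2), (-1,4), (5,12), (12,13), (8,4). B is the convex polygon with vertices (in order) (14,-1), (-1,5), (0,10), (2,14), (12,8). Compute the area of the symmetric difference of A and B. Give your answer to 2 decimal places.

|A| = 92.5, |B| = 118.5, |A∩B| = 57.3788.
|A △ B| = |A| + |B| − 2·|A∩B| = 92.5 + 118.5 − 114.7575 = 96.24.

96.24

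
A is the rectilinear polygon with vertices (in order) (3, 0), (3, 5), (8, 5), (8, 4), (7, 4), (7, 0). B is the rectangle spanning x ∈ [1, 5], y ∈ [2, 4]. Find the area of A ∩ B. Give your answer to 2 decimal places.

4.00

The intersection is the polygon with vertices (3,4), (5,4), (5,2), (3,2).
By the shoelace formula its area is 4.00.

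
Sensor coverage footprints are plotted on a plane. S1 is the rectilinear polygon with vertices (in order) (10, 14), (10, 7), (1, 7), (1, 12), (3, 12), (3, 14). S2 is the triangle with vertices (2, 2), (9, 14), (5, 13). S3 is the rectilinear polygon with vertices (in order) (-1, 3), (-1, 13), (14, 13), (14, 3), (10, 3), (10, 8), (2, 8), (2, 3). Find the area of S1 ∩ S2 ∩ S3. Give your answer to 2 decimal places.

The intersection is the polygon with vertices (5,13), (8.417,13), (5.5,8), (3.636,8).
By the shoelace formula its area is 13.20.

13.20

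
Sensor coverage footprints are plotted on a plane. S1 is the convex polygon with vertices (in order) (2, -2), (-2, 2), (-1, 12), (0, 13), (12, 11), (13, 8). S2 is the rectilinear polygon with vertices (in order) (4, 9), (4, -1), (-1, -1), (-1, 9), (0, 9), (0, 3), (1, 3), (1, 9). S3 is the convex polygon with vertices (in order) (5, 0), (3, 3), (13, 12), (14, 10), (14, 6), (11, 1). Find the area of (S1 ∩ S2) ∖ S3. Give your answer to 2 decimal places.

40.43

|S1 ∩ S2| = 41.6318.
|(S1 ∩ S2) ∩ S3| = 1.2.
|(S1 ∩ S2) ∖ S3| = 41.6318 − 1.2 = 40.43.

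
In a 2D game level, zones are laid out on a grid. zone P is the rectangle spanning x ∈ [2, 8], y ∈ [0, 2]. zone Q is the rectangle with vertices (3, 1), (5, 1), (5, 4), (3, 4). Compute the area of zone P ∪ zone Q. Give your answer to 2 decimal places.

By inclusion–exclusion:
Individual areas: |zone P| = 12, |zone Q| = 6.
|zone P∩zone Q|: x∈[3,5], y∈[1,2] → 2·1 = 2.
|zone P ∪ zone Q| = 18 − 2 = 16.00.

16.00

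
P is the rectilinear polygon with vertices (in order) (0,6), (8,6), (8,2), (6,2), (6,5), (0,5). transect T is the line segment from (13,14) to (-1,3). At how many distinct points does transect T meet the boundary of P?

The segment meets the boundary at (1.545,5), (2.818,6).

2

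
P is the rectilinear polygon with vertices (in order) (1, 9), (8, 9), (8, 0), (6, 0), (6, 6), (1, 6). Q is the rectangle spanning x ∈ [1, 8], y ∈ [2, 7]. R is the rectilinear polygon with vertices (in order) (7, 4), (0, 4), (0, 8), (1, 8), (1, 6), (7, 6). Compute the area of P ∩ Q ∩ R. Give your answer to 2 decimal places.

2.00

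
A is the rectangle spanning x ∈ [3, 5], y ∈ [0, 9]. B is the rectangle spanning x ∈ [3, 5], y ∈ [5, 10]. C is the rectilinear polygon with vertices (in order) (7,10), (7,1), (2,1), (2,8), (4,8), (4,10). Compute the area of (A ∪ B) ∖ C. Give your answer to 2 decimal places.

|A ∪ B| = 20.
|(A ∪ B) ∩ C| = 16.
|(A ∪ B) ∖ C| = 20 − 16 = 4.00.

4.00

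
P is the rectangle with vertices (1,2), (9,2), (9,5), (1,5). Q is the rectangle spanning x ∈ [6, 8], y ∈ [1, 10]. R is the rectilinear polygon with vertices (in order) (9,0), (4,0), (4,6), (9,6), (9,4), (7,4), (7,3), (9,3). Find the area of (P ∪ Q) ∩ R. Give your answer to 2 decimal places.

17.00

|P ∪ Q| = 36.
|(P ∪ Q) ∩ R| = 17.00.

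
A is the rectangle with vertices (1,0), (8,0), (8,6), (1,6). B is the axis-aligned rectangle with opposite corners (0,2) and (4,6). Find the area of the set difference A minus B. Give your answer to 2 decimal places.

|A∩B|: x∈[1,4], y∈[2,6] → 3·4 = 12.
|A| = 42.
|A ∖ B| = |A| − |A∩B| = 42 − 12 = 30.00.

30.00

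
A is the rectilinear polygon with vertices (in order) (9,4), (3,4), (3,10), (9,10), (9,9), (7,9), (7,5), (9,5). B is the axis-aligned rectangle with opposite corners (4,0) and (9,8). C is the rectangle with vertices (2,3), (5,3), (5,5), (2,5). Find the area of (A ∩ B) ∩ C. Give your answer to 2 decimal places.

1.00

The region (A ∩ B) ∩ C is the polygon with vertices (4,5), (5,5), (5,4), (4,4).
By the shoelace formula its area is 1.00.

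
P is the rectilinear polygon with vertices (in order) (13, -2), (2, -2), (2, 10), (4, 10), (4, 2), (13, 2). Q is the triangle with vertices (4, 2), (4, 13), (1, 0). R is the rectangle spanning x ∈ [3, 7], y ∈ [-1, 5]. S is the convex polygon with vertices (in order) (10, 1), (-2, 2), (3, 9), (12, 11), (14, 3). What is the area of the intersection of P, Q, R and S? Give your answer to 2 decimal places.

3.29

The intersection is the polygon with vertices (3.333,1.556), (3,1.583), (3,5), (4,5), (4,2).
By the shoelace formula its area is 3.29.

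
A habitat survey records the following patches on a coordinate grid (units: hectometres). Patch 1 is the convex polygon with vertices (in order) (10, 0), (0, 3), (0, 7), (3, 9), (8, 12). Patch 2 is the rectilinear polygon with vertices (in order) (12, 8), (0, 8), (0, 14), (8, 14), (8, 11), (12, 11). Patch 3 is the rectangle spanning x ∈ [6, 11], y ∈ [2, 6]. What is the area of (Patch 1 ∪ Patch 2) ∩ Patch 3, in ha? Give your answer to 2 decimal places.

The region (Patch 1 ∪ Patch 2) ∩ Patch 3 is the polygon with vertices (9.667,2), (6,2), (6,6), (9,6).
By the shoelace formula its area is 13.33.

13.33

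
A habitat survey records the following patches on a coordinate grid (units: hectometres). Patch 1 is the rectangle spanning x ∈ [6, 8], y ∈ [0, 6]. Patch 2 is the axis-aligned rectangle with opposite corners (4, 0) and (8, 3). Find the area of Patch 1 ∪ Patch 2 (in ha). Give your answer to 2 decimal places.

18.00

By inclusion–exclusion:
Individual areas: |Patch 1| = 12, |Patch 2| = 12.
|Patch 1∩Patch 2|: x∈[6,8], y∈[0,3] → 2·3 = 6.
|Patch 1 ∪ Patch 2| = 24 − 6 = 18.00.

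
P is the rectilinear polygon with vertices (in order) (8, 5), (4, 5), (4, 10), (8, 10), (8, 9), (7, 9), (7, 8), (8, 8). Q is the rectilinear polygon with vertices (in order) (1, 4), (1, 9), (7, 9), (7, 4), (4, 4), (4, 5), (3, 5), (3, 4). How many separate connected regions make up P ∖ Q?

2

P ∖ Q splits into 2 disjoint pieces (area 3, area 4).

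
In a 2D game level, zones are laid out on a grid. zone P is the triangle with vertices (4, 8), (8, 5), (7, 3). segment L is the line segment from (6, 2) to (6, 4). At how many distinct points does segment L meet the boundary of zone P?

The segment lies entirely outside zone P and never meets its boundary.

0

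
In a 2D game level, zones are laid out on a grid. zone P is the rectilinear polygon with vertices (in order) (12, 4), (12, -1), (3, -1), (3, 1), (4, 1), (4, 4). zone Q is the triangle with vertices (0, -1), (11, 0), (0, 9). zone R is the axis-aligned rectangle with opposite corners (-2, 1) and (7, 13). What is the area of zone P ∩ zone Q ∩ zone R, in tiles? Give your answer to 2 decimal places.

8.68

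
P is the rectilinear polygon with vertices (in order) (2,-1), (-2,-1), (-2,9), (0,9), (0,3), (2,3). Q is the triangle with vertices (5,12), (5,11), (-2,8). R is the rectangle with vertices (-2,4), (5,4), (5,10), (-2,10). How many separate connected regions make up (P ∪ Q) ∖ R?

2

(P ∪ Q) ∖ R splits into 2 disjoint pieces (area 18, area 2.3333).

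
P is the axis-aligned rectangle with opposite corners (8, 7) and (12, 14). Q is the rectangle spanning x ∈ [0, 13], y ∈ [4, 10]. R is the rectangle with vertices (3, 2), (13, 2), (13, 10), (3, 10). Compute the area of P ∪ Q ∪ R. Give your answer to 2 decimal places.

114.00

By inclusion–exclusion:
Individual areas: |P| = 28, |Q| = 78, |R| = 80.
|P∩Q|: x∈[8,12], y∈[7,10] → 4·3 = 12.
|P∩R|: x∈[8,12], y∈[7,10] → 4·3 = 12.
|Q∩R|: x∈[3,13], y∈[4,10] → 10·6 = 60.
|P∩Q∩R| = 12.
|P ∪ Q ∪ R| = 186 − 84 + 12 = 114.00.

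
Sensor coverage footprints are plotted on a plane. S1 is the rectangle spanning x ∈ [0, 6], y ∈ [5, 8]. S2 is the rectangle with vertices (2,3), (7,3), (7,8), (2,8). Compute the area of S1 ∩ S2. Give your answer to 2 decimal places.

|S1∩S2|: x∈[2,6], y∈[5,8] → 4·3 = 12.

12.00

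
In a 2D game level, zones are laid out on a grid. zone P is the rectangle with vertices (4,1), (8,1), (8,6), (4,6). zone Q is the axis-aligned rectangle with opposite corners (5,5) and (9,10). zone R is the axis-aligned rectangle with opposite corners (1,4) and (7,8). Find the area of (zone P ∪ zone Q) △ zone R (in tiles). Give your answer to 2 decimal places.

|zone P ∪ zone Q| = 37.
|(zone P ∪ zone Q) ∩ zone R| = 10.
|(zone P ∪ zone Q) △ zone R| = 37 + 24 − 20 = 41.00.

41.00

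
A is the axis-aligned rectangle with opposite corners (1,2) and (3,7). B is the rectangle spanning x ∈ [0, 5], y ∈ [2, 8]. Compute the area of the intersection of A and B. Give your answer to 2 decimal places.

10.00

|A∩B|: x∈[1,3], y∈[2,7] → 2·5 = 10.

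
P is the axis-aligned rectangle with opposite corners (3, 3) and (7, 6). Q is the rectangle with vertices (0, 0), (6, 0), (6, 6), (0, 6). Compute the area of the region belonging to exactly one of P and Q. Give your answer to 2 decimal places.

30.00

|P∩Q|: x∈[3,6], y∈[3,6] → 3·3 = 9.
|P △ Q| = |P| + |Q| − 2·|P∩Q| = 12 + 36 − 18 = 30.00.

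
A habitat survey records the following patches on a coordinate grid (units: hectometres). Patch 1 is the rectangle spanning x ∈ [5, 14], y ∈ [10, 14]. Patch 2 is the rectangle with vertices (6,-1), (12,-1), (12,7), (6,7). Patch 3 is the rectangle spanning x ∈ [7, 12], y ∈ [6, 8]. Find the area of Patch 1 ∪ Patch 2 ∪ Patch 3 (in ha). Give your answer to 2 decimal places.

89.00

By inclusion–exclusion:
Individual areas: |Patch 1| = 36, |Patch 2| = 48, |Patch 3| = 10.
|Patch 1∩Patch 2| = 0 (no overlap).
|Patch 1∩Patch 3| = 0 (no overlap).
|Patch 2∩Patch 3|: x∈[7,12], y∈[6,7] → 5·1 = 5.
|Patch 1∩Patch 2∩Patch 3| = 0.
|Patch 1 ∪ Patch 2 ∪ Patch 3| = 94 − 5 + 0 = 89.00.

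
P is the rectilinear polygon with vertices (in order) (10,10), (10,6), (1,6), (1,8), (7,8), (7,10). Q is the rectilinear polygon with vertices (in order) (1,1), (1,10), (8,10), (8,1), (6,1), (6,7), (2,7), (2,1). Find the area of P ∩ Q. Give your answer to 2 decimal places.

12.00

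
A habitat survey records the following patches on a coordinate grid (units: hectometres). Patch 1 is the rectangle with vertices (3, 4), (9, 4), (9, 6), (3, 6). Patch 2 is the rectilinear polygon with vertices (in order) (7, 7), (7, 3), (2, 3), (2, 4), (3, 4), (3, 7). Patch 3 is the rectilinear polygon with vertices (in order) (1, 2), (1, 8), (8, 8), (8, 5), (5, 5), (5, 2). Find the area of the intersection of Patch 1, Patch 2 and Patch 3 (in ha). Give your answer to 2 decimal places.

6.00

The intersection is the polygon with vertices (7,5), (5,5), (5,4), (3,4), (3,6), (7,6).
By the shoelace formula its area is 6.00.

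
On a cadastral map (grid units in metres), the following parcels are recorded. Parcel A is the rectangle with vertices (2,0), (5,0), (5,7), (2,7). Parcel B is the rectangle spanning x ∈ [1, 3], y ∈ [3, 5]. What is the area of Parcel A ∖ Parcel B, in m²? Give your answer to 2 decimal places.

|Parcel A∩Parcel B|: x∈[2,3], y∈[3,5] → 1·2 = 2.
|Parcel A| = 21.
|Parcel A ∖ Parcel B| = |Parcel A| − |Parcel A∩Parcel B| = 21 − 2 = 19.00.

19.00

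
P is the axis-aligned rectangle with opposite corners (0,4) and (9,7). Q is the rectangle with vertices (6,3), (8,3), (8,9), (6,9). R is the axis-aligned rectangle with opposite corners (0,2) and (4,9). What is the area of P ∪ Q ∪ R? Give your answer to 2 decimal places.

By inclusion–exclusion:
Individual areas: |P| = 27, |Q| = 12, |R| = 28.
|P∩Q|: x∈[6,8], y∈[4,7] → 2·3 = 6.
|P∩R|: x∈[0,4], y∈[4,7] → 4·3 = 12.
|Q∩R| = 0 (no overlap).
|P∩Q∩R| = 0.
|P ∪ Q ∪ R| = 67 − 18 + 0 = 49.00.

49.00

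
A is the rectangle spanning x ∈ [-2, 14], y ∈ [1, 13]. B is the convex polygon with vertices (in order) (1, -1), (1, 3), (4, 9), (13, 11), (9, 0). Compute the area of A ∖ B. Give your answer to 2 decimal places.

|A| = 192, |A∩B| = 77.8182.
|A ∖ B| = |A| − |A∩B| = 192 − 77.8182 = 114.18.

114.18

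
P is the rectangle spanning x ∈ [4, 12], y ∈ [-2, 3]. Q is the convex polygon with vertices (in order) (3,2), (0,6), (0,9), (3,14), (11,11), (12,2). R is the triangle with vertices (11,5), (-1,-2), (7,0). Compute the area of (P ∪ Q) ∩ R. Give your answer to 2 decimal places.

The region (P ∪ Q) ∩ R is the polygon with vertices (4,0.917), (11,5), (7,0), (4,-0.75).
By the shoelace formula its area is 11.83.

11.83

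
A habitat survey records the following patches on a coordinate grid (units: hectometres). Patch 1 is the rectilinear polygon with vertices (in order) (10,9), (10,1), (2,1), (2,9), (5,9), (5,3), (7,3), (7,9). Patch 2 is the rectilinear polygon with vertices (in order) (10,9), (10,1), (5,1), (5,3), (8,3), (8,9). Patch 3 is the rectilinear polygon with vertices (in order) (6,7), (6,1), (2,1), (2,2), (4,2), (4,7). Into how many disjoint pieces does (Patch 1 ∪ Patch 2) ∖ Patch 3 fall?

(Patch 1 ∪ Patch 2) ∖ Patch 3 splits into 2 disjoint pieces (area 26, area 16).

2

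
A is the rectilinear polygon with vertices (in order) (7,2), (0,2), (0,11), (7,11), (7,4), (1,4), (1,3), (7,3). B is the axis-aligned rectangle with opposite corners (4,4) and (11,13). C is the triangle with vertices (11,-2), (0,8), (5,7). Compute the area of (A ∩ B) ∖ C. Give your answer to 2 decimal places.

|A ∩ B| = 21.
|(A ∩ B) ∩ C| = 6.0273.
|(A ∩ B) ∖ C| = 21 − 6.0273 = 14.97.

14.97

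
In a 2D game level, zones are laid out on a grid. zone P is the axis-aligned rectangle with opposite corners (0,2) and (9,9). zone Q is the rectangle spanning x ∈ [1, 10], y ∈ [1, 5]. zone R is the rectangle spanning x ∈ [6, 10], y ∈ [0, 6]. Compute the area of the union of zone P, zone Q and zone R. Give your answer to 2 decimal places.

By inclusion–exclusion:
Individual areas: |zone P| = 63, |zone Q| = 36, |zone R| = 24.
|zone P∩zone Q|: x∈[1,9], y∈[2,5] → 8·3 = 24.
|zone P∩zone R|: x∈[6,9], y∈[2,6] → 3·4 = 12.
|zone Q∩zone R|: x∈[6,10], y∈[1,5] → 4·4 = 16.
|zone P∩zone Q∩zone R| = 9.
|zone P ∪ zone Q ∪ zone R| = 123 − 52 + 9 = 80.00.

80.00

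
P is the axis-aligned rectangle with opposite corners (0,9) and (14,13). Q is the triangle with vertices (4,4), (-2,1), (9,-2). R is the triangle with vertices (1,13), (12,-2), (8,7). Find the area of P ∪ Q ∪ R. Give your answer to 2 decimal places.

97.53

By inclusion–exclusion:
Individual areas: |P| = 56, |Q| = 25.5, |R| = 19.5.
|P∩Q| = 0.
|P∩R| = 3.4667.
|Q∩R| = 0.
|P∩Q∩R| = 0.
|P ∪ Q ∪ R| = 101 − 3.4667 + 0 = 97.53.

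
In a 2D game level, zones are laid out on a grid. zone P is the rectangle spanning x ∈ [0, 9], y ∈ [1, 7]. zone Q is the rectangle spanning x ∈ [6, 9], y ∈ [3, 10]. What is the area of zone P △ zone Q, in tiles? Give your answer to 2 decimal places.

51.00

|zone P∩zone Q|: x∈[6,9], y∈[3,7] → 3·4 = 12.
|zone P △ zone Q| = |zone P| + |zone Q| − 2·|zone P∩zone Q| = 54 + 21 − 24 = 51.00.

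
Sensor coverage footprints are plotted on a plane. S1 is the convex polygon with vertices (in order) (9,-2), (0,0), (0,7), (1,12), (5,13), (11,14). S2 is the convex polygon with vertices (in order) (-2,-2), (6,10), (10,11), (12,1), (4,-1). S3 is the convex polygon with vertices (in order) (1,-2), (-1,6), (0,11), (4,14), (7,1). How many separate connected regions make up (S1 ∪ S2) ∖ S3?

(S1 ∪ S2) ∖ S3 splits into 3 disjoint pieces (area 79.3958, area 4.28, area 0.0699).

3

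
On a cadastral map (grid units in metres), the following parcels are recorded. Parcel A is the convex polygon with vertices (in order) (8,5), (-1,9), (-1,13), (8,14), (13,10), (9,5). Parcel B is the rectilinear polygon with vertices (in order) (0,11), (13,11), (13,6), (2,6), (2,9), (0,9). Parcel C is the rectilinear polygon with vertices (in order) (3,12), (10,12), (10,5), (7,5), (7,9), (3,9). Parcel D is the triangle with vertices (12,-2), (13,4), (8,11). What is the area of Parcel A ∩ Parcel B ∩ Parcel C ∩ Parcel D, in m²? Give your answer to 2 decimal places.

The intersection is the polygon with vertices (10,6.25), (9.8,6), (9.539,6), (8,11), (10,8.2).
By the shoelace formula its area is 3.33.

3.33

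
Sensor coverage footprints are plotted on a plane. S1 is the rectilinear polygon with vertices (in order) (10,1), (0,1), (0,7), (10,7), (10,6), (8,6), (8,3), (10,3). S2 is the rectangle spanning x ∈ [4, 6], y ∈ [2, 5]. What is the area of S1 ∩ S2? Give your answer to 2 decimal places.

6.00

The intersection is the polygon with vertices (4,2), (4,5), (6,5), (6,2).
By the shoelace formula its area is 6.00.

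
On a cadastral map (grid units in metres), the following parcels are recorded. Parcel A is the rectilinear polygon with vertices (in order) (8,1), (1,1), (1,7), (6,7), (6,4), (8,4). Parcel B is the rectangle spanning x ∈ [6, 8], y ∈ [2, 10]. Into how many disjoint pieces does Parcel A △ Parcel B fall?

Parcel A △ Parcel B is a single connected region.

1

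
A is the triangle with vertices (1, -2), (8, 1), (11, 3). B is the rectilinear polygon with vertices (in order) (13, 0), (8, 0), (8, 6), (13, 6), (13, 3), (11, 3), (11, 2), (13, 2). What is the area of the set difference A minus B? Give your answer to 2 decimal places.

|A| = 2.5, |A∩B| = 0.75.
|A ∖ B| = |A| − |A∩B| = 2.5 − 0.75 = 1.75.

1.75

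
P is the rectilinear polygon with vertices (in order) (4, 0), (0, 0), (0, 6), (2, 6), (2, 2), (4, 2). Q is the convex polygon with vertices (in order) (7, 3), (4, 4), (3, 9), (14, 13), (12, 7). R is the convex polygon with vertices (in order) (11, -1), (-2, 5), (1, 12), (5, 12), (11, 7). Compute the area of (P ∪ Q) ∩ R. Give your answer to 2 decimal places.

42.94

|P ∪ Q| = 75.
|(P ∪ Q) ∩ R| = 42.94.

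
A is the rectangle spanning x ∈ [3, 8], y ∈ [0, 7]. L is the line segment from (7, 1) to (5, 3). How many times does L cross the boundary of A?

The segment lies entirely inside A and never meets its boundary.

0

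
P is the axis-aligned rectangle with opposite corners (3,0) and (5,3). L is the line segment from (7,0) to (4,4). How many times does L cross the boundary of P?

2

The segment meets the boundary at (4.75,3), (5,2.667).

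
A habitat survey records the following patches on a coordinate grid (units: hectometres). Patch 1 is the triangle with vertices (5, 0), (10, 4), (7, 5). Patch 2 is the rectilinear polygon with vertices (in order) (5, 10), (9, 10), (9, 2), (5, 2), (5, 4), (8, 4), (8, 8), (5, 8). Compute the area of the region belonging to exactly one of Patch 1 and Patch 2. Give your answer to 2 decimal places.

18.10

|Patch 1| = 8.5, |Patch 2| = 20, |Patch 1∩Patch 2| = 5.2.
|Patch 1 △ Patch 2| = |Patch 1| + |Patch 2| − 2·|Patch 1∩Patch 2| = 8.5 + 20 − 10.4 = 18.10.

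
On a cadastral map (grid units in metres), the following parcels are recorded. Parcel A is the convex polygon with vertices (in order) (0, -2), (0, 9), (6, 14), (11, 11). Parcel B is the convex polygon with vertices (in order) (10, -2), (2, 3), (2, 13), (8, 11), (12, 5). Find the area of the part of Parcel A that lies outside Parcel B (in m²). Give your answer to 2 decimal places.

|Parcel A| = 82, |Parcel A∩Parcel B| = 46.6323.
|Parcel A ∖ Parcel B| = |Parcel A| − |Parcel A∩Parcel B| = 82 − 46.6323 = 35.37.

35.37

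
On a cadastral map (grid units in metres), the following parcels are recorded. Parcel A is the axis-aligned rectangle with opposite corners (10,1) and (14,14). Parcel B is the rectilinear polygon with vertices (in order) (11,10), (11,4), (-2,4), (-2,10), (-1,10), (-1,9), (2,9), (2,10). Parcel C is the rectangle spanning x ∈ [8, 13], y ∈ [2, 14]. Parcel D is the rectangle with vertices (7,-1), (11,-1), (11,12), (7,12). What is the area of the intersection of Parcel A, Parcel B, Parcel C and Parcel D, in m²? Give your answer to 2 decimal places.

The intersection is the polygon with vertices (11,4), (10,4), (10,10), (11,10).
By the shoelace formula its area is 6.00.

6.00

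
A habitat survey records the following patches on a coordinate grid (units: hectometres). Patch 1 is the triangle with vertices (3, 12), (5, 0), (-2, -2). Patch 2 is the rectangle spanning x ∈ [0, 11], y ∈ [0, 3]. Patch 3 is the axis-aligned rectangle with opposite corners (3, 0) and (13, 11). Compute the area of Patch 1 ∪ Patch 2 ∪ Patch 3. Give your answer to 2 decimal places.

142.08

By inclusion–exclusion:
Individual areas: |Patch 1| = 44, |Patch 2| = 33, |Patch 3| = 110.
|Patch 1∩Patch 2| = 14.25.
|Patch 1∩Patch 3| = 11.9167.
|Patch 2∩Patch 3|: x∈[3,11], y∈[0,3] → 8·3 = 24.
|Patch 1∩Patch 2∩Patch 3| = 5.25.
|Patch 1 ∪ Patch 2 ∪ Patch 3| = 187 − 50.1667 + 5.25 = 142.08.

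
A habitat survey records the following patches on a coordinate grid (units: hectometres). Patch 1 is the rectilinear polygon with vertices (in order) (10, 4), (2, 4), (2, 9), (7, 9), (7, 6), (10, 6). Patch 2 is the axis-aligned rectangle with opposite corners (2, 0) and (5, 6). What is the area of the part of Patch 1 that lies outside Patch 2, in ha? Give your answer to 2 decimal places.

|Patch 1| = 31, |Patch 1∩Patch 2| = 6.
|Patch 1 ∖ Patch 2| = |Patch 1| − |Patch 1∩Patch 2| = 31 − 6 = 25.00.

25.00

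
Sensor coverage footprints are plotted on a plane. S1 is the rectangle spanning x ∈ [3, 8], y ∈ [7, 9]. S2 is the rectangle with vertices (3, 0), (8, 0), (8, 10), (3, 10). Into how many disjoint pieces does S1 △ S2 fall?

2

S1 △ S2 splits into 2 disjoint pieces (area 5, area 35).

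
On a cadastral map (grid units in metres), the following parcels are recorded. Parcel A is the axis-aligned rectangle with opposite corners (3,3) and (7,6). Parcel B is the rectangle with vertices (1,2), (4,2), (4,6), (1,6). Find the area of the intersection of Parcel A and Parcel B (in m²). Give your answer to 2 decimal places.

|Parcel A∩Parcel B|: x∈[3,4], y∈[3,6] → 1·3 = 3.

3.00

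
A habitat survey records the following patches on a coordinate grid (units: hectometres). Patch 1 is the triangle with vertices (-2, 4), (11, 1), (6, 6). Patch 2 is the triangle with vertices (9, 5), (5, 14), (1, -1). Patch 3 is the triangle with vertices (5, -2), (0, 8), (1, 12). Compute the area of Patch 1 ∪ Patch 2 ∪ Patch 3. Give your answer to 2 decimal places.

By inclusion–exclusion:
Individual areas: |Patch 1| = 25, |Patch 2| = 48, |Patch 3| = 15.
|Patch 1∩Patch 2| = 13.6653.
|Patch 1∩Patch 3| = 2.8461.
|Patch 2∩Patch 3| = 3.579.
|Patch 1∩Patch 2∩Patch 3| = 2.0365.
|Patch 1 ∪ Patch 2 ∪ Patch 3| = 88 − 20.0904 + 2.0365 = 69.95.

69.95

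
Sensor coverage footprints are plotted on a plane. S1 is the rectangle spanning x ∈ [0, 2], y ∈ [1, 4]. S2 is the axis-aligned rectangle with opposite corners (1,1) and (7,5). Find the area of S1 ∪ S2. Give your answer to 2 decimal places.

By inclusion–exclusion:
Individual areas: |S1| = 6, |S2| = 24.
|S1∩S2|: x∈[1,2], y∈[1,4] → 1·3 = 3.
|S1 ∪ S2| = 30 − 3 = 27.00.

27.00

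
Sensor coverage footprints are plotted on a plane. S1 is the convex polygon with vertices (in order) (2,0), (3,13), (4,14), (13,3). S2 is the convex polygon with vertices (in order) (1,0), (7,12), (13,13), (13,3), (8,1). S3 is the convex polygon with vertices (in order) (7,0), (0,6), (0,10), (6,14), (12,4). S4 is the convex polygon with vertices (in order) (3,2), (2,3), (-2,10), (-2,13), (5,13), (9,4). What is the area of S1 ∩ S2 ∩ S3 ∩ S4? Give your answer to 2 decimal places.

24.26

The intersection is the polygon with vertices (2.8,3.6), (6.176,10.353), (9,4), (4.2,2.4).
By the shoelace formula its area is 24.26.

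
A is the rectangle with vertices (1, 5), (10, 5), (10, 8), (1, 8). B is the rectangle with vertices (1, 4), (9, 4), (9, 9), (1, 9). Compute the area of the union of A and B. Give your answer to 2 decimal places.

By inclusion–exclusion:
Individual areas: |A| = 27, |B| = 40.
|A∩B|: x∈[1,9], y∈[5,8] → 8·3 = 24.
|A ∪ B| = 67 − 24 = 43.00.

43.00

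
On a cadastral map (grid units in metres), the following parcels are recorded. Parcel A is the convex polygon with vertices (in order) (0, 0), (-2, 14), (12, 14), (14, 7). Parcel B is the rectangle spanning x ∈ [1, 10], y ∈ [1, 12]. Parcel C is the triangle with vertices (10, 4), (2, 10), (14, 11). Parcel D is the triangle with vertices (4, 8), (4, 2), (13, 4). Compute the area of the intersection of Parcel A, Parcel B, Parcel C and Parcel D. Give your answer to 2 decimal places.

2.51

The intersection is the polygon with vertices (9.2,4.6), (5.636,7.273), (10,5.333), (10,5).
By the shoelace formula its area is 2.51.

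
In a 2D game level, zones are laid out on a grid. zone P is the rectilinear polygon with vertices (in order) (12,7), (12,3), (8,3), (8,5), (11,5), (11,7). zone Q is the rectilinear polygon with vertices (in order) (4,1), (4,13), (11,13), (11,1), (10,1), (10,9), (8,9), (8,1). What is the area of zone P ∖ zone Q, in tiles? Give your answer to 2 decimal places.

|zone P| = 10, |zone P∩zone Q| = 2.
|zone P ∖ zone Q| = |zone P| − |zone P∩zone Q| = 10 − 2 = 8.00.

8.00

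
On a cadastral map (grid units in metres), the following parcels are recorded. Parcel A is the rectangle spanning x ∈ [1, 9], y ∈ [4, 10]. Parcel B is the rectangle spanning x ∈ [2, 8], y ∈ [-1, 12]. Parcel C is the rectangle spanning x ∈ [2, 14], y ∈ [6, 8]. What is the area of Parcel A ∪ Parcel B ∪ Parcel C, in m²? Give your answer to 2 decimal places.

By inclusion–exclusion:
Individual areas: |Parcel A| = 48, |Parcel B| = 78, |Parcel C| = 24.
|Parcel A∩Parcel B|: x∈[2,8], y∈[4,10] → 6·6 = 36.
|Parcel A∩Parcel C|: x∈[2,9], y∈[6,8] → 7·2 = 14.
|Parcel B∩Parcel C|: x∈[2,8], y∈[6,8] → 6·2 = 12.
|Parcel A∩Parcel B∩Parcel C| = 12.
|Parcel A ∪ Parcel B ∪ Parcel C| = 150 − 62 + 12 = 100.00.

100.00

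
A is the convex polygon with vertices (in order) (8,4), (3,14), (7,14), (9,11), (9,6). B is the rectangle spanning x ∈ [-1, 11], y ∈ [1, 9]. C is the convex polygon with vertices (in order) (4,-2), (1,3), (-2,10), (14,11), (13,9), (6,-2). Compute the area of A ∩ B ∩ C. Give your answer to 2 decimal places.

The intersection is the polygon with vertices (9,9), (9,6), (8,4), (5.5,9).
By the shoelace formula its area is 10.25.

10.25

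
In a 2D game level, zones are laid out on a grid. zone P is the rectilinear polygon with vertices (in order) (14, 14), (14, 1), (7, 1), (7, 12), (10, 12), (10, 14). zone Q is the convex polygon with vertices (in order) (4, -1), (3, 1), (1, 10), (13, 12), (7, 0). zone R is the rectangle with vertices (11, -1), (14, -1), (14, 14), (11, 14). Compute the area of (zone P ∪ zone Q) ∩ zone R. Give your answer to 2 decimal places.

39.00

The region (zone P ∪ zone Q) ∩ zone R is the polygon with vertices (11,1), (11,14), (14,14), (14,1).
By the shoelace formula its area is 39.00.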